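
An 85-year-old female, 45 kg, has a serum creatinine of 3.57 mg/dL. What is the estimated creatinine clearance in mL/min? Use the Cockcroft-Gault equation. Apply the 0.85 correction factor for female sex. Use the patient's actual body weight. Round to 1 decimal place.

CrCl = (140 − 85) × 45 / (72 × 3.57) × 0.85 = 2475.0 / 257.04 × 0.85 ≈ 8.2 mL/min

8.2 mL/min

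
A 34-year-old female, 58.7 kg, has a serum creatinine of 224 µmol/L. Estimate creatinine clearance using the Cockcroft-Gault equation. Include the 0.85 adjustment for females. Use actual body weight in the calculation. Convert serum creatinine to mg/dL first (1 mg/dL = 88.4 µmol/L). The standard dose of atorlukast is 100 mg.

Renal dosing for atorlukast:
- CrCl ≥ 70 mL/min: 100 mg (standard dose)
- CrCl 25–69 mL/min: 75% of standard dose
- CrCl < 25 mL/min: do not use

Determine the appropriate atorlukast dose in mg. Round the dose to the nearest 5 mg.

SCr = 224 / 88.4 = 2.534 mg/dL
CrCl = (140 − 34) × 58.7 / (72 × 2.534) × 0.85 = 6222.2 / 182.45 × 0.85 ≈ 29.0 mL/min
CrCl ≈ 29 mL/min → bracket 25–69 mL/min.
75% of 100 mg = 75 mg

75 mg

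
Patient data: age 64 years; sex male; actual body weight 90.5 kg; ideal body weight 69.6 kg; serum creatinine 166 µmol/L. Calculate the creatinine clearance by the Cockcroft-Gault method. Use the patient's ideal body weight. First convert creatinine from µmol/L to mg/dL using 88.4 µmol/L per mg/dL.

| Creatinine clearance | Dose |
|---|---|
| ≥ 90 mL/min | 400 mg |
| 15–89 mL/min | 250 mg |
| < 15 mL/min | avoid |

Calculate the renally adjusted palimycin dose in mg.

250 mg

SCr = 166 / 88.4 = 1.878 mg/dL
CrCl = (140 − 64) × 69.6 / (72 × 1.878) = 5289.6 / 135.22 ≈ 39.1 mL/min
CrCl ≈ 39 mL/min → bracket 15–89 mL/min.
Dose for this bracket: 250 mg.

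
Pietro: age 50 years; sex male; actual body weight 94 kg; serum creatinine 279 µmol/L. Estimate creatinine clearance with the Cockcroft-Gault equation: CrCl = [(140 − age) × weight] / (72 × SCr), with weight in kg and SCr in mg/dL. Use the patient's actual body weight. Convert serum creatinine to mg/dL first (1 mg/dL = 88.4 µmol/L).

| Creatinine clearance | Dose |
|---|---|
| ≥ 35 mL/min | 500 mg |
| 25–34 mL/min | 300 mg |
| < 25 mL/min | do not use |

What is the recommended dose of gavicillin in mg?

SCr = 279 / 88.4 = 3.156 mg/dL
CrCl = (140 − 50) × 94 / (72 × 3.156) = 8460.0 / 227.23 ≈ 37.2 mL/min
CrCl ≈ 37 mL/min → bracket ≥ 35 mL/min.
Dose for this bracket: 500 mg.

500 mg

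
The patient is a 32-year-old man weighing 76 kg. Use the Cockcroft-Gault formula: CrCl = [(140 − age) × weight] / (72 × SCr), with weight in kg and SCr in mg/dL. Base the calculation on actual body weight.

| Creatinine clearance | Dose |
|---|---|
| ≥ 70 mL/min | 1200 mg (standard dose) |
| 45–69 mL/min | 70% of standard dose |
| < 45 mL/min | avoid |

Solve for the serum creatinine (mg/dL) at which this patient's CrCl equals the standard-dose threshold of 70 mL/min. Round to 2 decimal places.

Standard dose requires CrCl ≥ 70 mL/min.
Set (140 − 32) × 76 / (72 × SCr) = 70
SCr = (140 − 32) × 76 / (72 × 70) = 1.629 mg/dL

1.63 mg/dL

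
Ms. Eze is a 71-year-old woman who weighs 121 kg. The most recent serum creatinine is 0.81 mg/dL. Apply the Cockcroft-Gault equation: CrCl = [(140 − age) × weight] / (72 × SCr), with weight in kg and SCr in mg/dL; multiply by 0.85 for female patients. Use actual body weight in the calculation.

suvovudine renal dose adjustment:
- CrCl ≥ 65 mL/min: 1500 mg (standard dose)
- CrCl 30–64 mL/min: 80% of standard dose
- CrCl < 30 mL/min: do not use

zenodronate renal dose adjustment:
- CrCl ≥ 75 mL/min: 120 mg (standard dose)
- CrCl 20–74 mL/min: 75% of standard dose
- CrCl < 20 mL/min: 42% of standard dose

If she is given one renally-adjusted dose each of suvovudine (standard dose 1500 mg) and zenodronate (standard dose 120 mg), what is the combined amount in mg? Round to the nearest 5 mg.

1620 mg

CrCl = (140 − 71) × 121 / (72 × 0.81) × 0.85 = 8349.0 / 58.32 × 0.85 ≈ 121.7 mL/min
CrCl ≈ 122 mL/min.
suvovudine: ≥ 65 mL/min → 100% of 1500 mg = 1500 mg.
zenodronate: ≥ 75 mL/min → 100% of 120 mg = 120 mg.
Total = 1500 + 120 = 1620 mg.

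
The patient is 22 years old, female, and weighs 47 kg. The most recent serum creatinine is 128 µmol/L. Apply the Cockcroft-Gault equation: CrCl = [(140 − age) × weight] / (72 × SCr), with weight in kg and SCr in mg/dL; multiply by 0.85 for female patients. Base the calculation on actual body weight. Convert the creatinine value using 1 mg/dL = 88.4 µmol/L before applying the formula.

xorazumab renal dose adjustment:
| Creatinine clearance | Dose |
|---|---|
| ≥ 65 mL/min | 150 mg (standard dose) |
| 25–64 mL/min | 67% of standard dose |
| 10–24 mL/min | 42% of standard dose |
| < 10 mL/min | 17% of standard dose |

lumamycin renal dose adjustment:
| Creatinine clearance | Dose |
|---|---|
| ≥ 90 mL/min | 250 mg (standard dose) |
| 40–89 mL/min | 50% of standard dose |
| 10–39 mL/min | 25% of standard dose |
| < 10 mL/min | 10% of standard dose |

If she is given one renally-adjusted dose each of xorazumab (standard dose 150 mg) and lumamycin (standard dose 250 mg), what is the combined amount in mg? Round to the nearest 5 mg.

SCr = 128 / 88.4 = 1.448 mg/dL
CrCl = (140 − 22) × 47 / (72 × 1.448) × 0.85 = 5546.0 / 104.26 × 0.85 ≈ 45.2 mL/min
CrCl ≈ 45 mL/min.
xorazumab: 25–64 mL/min → 67% of 150 mg = 100.5 mg.
lumamycin: 40–89 mL/min → 50% of 250 mg = 125 mg.
Total = 100.5 + 125 = 225.5 mg.

225 mg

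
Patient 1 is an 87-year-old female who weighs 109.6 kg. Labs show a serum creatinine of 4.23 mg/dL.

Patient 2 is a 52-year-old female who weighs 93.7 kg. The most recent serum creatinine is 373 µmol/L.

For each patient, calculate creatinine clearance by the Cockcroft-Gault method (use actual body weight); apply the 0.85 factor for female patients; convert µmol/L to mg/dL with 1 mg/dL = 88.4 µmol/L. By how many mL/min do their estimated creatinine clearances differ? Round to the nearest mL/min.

7 mL/min

Patient 1: CrCl = (140 − 87) × 109.6 / (72 × 4.23) × 0.85 = 5808.8 / 304.56 × 0.85 ≈ 16.2 mL/min
Patient 2: SCr = 373 / 88.4 = 4.219 mg/dL
Patient 2: CrCl = (140 − 52) × 93.7 / (72 × 4.219) × 0.85 = 8245.6 / 303.77 × 0.85 ≈ 23.1 mL/min
|16.2 − 23.1| = 6.9 mL/min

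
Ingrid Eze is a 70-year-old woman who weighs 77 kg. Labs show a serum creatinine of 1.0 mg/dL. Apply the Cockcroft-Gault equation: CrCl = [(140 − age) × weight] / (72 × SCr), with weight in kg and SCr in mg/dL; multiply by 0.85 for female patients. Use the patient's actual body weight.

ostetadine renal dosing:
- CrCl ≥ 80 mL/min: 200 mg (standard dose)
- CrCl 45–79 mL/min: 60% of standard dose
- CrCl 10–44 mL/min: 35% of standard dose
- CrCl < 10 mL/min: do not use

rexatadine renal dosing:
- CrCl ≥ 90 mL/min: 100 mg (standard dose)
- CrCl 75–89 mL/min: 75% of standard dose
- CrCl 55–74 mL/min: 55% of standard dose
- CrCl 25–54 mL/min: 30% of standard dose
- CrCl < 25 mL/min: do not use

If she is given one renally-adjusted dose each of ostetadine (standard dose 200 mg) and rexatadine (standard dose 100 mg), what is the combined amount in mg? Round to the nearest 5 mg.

CrCl = (140 − 70) × 77 / (72 × 1) × 0.85 = 5390.0 / 72.00 × 0.85 ≈ 63.6 mL/min
CrCl ≈ 64 mL/min.
ostetadine: 45–79 mL/min → 60% of 200 mg = 120 mg.
rexatadine: 55–74 mL/min → 55% of 100 mg = 55 mg.
Total = 120 + 55 = 175 mg.

175 mg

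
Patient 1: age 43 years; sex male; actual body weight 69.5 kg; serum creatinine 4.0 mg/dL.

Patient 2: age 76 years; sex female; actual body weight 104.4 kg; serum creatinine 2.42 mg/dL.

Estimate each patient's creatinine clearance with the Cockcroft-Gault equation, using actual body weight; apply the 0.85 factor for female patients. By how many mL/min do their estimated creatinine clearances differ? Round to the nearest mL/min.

9 mL/min

Patient 1: CrCl = (140 − 43) × 69.5 / (72 × 4) = 6741.5 / 288.00 ≈ 23.4 mL/min
Patient 2: CrCl = (140 − 76) × 104.4 / (72 × 2.42) × 0.85 = 6681.6 / 174.24 × 0.85 ≈ 32.6 mL/min
|23.4 − 32.6| = 9.2 mL/min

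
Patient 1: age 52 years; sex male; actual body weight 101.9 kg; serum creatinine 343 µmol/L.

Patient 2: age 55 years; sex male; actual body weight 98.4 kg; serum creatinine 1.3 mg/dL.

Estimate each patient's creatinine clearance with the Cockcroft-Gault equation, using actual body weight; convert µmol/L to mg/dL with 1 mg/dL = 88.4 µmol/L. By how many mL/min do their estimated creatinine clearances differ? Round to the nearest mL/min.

57 mL/min

Patient 1: SCr = 343 / 88.4 = 3.88 mg/dL
Patient 1: CrCl = (140 − 52) × 101.9 / (72 × 3.88) = 8967.2 / 279.36 ≈ 32.1 mL/min
Patient 2: CrCl = (140 − 55) × 98.4 / (72 × 1.3) = 8364.0 / 93.60 ≈ 89.4 mL/min
|32.1 − 89.4| = 57.3 mL/min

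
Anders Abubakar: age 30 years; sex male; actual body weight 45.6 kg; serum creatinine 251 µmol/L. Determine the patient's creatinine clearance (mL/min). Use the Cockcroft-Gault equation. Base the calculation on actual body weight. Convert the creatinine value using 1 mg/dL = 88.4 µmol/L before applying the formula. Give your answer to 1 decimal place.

SCr = 251 / 88.4 = 2.839 mg/dL
CrCl = (140 − 30) × 45.6 / (72 × 2.839) = 5016.0 / 204.41 ≈ 24.5 mL/min

24.5 mL/min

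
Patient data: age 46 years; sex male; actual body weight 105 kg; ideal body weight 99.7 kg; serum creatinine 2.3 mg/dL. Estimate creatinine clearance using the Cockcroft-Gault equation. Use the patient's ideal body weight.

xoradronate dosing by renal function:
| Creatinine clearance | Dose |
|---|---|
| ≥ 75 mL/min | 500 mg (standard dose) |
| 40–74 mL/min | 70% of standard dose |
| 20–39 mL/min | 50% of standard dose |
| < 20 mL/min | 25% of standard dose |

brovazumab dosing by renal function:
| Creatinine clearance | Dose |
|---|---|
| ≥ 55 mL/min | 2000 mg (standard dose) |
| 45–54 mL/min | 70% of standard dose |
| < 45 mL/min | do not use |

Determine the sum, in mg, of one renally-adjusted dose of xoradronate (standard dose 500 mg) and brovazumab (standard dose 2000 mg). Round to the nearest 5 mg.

2350 mg

CrCl = (140 − 46) × 99.7 / (72 × 2.3) = 9371.8 / 165.60 ≈ 56.6 mL/min
CrCl ≈ 57 mL/min.
xoradronate: 40–74 mL/min → 70% of 500 mg = 350 mg.
brovazumab: ≥ 55 mL/min → 100% of 2000 mg = 2000 mg.
Total = 350 + 2000 = 2350 mg.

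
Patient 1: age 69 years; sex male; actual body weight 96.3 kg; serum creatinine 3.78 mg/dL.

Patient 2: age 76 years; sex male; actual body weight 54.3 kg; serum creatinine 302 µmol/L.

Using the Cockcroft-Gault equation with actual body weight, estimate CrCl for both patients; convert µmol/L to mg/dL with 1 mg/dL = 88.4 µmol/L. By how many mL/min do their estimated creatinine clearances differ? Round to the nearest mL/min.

11 mL/min

Patient 1: CrCl = (140 − 69) × 96.3 / (72 × 3.78) = 6837.3 / 272.16 ≈ 25.1 mL/min
Patient 2: SCr = 302 / 88.4 = 3.416 mg/dL
Patient 2: CrCl = (140 − 76) × 54.3 / (72 × 3.416) = 3475.2 / 245.95 ≈ 14.1 mL/min
|25.1 − 14.1| = 11.0 mL/min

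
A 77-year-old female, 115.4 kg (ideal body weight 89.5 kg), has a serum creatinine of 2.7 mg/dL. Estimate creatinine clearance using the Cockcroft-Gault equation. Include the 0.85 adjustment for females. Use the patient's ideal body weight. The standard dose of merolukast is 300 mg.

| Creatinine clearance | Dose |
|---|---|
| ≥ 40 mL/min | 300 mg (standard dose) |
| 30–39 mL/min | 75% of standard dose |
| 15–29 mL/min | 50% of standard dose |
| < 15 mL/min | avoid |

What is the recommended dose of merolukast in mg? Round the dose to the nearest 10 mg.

CrCl = (140 − 77) × 89.5 / (72 × 2.7) × 0.85 = 5638.5 / 194.40 × 0.85 ≈ 24.7 mL/min
CrCl ≈ 25 mL/min → bracket 15–29 mL/min.
50% of 300 mg = 150 mg

150 mg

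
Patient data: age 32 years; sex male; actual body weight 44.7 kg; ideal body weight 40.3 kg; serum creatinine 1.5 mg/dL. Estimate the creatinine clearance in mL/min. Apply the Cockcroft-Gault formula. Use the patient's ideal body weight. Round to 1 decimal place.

CrCl = (140 − 32) × 40.3 / (72 × 1.5) = 4352.4 / 108.00 ≈ 40.3 mL/min

40.3 mL/min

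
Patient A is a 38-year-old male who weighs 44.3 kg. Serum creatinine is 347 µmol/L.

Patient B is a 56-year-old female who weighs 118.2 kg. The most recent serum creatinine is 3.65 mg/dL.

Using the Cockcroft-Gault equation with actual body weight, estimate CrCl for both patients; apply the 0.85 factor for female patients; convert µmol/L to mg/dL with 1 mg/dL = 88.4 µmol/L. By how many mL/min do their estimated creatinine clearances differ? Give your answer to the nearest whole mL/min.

16 mL/min

Patient A: SCr = 347 / 88.4 = 3.925 mg/dL
Patient A: CrCl = (140 − 38) × 44.3 / (72 × 3.925) = 4518.6 / 282.60 ≈ 16.0 mL/min
Patient B: CrCl = (140 − 56) × 118.2 / (72 × 3.65) × 0.85 = 9928.8 / 262.80 × 0.85 ≈ 32.1 mL/min
|16.0 − 32.1| = 16.1 mL/min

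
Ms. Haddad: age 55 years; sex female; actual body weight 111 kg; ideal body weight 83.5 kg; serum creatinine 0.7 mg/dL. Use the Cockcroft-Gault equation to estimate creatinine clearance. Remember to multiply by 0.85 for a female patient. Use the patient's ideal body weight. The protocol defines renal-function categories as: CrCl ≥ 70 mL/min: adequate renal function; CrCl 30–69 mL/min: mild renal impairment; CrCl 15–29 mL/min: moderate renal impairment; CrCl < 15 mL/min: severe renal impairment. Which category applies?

CrCl = (140 − 55) × 83.5 / (72 × 0.7) × 0.85 = 7097.5 / 50.40 × 0.85 ≈ 119.7 mL/min
120 mL/min falls in the 'adequate renal function' range.

adequate renal function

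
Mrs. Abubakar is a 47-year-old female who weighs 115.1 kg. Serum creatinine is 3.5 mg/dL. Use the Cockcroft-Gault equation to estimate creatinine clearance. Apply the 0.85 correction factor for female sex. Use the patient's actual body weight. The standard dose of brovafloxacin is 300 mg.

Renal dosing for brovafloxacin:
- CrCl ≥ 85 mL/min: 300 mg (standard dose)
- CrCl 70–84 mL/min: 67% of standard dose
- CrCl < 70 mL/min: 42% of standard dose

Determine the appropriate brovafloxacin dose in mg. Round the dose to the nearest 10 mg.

130 mg

CrCl = (140 − 47) × 115.1 / (72 × 3.5) × 0.85 = 10704.3 / 252.00 × 0.85 ≈ 36.1 mL/min
CrCl ≈ 36 mL/min → bracket < 70 mL/min.
42% of 300 mg = 126 mg → 130 mg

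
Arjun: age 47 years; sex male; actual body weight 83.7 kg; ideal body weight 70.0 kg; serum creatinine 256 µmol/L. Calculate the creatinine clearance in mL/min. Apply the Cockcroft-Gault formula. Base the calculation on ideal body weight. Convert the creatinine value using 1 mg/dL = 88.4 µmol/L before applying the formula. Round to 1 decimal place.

31.2 mL/min

SCr = 256 / 88.4 = 2.896 mg/dL
CrCl = (140 − 47) × 70 / (72 × 2.896) = 6510.0 / 208.51 ≈ 31.2 mL/min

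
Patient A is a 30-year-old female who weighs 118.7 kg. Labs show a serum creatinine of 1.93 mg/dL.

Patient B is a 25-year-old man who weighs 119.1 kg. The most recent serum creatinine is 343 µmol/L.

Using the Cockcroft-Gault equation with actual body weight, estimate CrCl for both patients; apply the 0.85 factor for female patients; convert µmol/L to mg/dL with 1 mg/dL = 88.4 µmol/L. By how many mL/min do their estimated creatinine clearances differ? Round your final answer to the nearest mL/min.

31 mL/min

Patient A: CrCl = (140 − 30) × 118.7 / (72 × 1.93) × 0.85 = 13057.0 / 138.96 × 0.85 ≈ 79.9 mL/min
Patient B: SCr = 343 / 88.4 = 3.88 mg/dL
Patient B: CrCl = (140 − 25) × 119.1 / (72 × 3.88) = 13696.5 / 279.36 ≈ 49.0 mL/min
|79.9 − 49.0| = 30.9 mL/min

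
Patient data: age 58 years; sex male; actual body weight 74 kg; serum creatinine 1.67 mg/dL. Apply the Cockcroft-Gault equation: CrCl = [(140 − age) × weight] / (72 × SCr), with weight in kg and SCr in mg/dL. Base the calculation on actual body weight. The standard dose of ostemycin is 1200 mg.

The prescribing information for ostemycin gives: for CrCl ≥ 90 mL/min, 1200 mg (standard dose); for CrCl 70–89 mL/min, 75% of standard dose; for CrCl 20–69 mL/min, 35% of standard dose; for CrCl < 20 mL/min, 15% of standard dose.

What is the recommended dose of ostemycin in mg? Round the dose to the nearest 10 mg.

CrCl = (140 − 58) × 74 / (72 × 1.67) = 6068.0 / 120.24 ≈ 50.5 mL/min
CrCl ≈ 50 mL/min → bracket 20–69 mL/min.
35% of 1200 mg = 420 mg

420 mg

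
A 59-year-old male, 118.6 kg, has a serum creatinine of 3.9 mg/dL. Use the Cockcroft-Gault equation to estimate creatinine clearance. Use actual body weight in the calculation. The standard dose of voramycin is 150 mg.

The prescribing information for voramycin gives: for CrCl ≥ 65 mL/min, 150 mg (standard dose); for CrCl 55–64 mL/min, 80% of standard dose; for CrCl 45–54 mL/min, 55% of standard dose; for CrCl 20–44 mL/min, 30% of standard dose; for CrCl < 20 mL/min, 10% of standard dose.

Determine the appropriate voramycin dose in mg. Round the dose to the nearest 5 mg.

45 mg

CrCl = (140 − 59) × 118.6 / (72 × 3.9) = 9606.6 / 280.80 ≈ 34.2 mL/min
CrCl ≈ 34 mL/min → bracket 20–44 mL/min.
30% of 150 mg = 45 mg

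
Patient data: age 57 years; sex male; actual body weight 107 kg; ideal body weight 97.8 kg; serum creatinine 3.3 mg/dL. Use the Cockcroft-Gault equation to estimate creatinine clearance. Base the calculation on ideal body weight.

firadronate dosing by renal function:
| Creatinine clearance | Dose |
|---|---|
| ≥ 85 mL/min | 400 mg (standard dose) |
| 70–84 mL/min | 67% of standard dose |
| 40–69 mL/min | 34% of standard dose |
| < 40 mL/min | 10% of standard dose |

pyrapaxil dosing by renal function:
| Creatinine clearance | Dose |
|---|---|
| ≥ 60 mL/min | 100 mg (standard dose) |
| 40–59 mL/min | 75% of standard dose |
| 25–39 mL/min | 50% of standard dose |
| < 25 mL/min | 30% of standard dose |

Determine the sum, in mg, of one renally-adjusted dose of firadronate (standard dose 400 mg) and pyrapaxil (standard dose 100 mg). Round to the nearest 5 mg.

CrCl = (140 − 57) × 97.8 / (72 × 3.3) = 8117.4 / 237.60 ≈ 34.2 mL/min
CrCl ≈ 34 mL/min.
firadronate: < 40 mL/min → 10% of 400 mg = 40 mg.
pyrapaxil: 25–39 mL/min → 50% of 100 mg = 50 mg.
Total = 40 + 50 = 90 mg.

90 mg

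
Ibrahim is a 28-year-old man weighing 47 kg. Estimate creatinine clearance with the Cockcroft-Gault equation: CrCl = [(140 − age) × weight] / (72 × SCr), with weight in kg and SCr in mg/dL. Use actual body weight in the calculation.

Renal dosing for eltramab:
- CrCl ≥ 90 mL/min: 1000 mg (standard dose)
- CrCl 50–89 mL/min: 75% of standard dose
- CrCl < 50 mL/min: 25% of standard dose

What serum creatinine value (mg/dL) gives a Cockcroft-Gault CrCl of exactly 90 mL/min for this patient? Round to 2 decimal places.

Standard dose requires CrCl ≥ 90 mL/min.
Set (140 − 28) × 47 / (72 × SCr) = 90
SCr = (140 − 28) × 47 / (72 × 90) = 0.812 mg/dL

0.81 mg/dL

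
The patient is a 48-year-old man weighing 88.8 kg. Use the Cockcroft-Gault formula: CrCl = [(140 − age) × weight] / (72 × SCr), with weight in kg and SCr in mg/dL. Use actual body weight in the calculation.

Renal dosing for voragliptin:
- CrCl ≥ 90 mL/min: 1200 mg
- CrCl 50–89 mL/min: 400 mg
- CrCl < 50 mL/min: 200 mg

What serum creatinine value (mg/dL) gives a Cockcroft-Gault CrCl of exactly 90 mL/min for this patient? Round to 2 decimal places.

Standard dose requires CrCl ≥ 90 mL/min.
Set (140 − 48) × 88.8 / (72 × SCr) = 90
SCr = (140 − 48) × 88.8 / (72 × 90) = 1.261 mg/dL

1.26 mg/dL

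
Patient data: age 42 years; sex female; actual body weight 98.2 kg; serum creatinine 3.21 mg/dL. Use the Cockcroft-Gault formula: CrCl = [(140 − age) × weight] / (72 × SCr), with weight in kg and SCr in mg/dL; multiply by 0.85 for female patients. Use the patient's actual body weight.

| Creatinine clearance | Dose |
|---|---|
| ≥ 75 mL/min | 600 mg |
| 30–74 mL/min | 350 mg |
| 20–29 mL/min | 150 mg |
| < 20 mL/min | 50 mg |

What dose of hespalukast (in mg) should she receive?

CrCl = (140 − 42) × 98.2 / (72 × 3.21) × 0.85 = 9623.6 / 231.12 × 0.85 ≈ 35.4 mL/min
CrCl ≈ 35 mL/min → bracket 30–74 mL/min.
Dose for this bracket: 350 mg.

350 mg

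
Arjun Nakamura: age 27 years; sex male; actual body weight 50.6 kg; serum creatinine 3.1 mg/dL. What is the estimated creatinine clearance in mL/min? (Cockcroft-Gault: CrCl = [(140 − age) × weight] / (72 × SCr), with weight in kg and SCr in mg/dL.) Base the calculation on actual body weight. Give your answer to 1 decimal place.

25.6 mL/min

CrCl = (140 − 27) × 50.6 / (72 × 3.1) = 5717.8 / 223.20 ≈ 25.6 mL/min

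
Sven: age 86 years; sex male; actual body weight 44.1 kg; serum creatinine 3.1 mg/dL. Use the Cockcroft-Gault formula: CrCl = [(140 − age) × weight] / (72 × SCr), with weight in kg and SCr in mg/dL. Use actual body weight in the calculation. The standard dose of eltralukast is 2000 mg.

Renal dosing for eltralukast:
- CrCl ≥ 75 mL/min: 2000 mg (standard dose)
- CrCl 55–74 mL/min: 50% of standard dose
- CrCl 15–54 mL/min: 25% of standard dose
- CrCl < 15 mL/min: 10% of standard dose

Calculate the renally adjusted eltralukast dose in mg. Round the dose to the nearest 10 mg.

200 mg

CrCl = (140 − 86) × 44.1 / (72 × 3.1) = 2381.4 / 223.20 ≈ 10.7 mL/min
CrCl ≈ 11 mL/min → bracket < 15 mL/min.
10% of 2000 mg = 200 mg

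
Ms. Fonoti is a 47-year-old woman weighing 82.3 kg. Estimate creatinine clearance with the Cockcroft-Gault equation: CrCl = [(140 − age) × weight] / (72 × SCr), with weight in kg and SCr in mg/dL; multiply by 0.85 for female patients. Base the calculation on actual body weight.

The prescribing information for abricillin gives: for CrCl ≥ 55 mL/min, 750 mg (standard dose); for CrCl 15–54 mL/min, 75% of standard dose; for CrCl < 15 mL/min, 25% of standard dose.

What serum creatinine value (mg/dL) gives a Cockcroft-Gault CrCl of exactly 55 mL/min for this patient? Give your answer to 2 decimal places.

Standard dose requires CrCl ≥ 55 mL/min.
Set (140 − 47) × 82.3 × 0.85 / (72 × SCr) = 55
SCr = (140 − 47) × 82.3 × 0.85 / (72 × 55) = 1.643 mg/dL

1.64 mg/dL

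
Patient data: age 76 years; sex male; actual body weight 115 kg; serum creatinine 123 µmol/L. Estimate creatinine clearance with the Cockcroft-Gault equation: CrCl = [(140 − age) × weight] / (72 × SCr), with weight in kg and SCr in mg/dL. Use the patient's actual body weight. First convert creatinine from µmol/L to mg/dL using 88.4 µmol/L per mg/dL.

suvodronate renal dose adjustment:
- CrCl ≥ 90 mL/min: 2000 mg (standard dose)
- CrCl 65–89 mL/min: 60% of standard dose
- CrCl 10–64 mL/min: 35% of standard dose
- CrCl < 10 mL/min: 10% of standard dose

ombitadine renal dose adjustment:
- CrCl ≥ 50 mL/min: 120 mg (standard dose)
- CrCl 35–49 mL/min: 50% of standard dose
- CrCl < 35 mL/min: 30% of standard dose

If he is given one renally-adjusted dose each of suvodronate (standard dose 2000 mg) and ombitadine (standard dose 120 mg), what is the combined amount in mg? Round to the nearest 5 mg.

SCr = 123 / 88.4 = 1.391 mg/dL
CrCl = (140 − 76) × 115 / (72 × 1.391) = 7360.0 / 100.15 ≈ 73.5 mL/min
CrCl ≈ 73 mL/min.
suvodronate: 65–89 mL/min → 60% of 2000 mg = 1200 mg.
ombitadine: ≥ 50 mL/min → 100% of 120 mg = 120 mg.
Total = 1200 + 120 = 1320 mg.

1320 mg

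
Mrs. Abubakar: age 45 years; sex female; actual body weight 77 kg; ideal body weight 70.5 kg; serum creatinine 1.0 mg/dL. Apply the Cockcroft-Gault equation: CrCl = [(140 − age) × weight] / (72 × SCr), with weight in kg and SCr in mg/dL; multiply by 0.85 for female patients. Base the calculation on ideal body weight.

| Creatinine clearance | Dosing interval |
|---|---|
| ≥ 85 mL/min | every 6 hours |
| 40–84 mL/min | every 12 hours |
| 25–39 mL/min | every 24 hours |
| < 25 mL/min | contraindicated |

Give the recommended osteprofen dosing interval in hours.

every 12 hours

CrCl = (140 − 45) × 70.5 / (72 × 1) × 0.85 = 6697.5 / 72.00 × 0.85 ≈ 79.1 mL/min
CrCl ≈ 79 mL/min → bracket 40–84 mL/min → every 12 hours.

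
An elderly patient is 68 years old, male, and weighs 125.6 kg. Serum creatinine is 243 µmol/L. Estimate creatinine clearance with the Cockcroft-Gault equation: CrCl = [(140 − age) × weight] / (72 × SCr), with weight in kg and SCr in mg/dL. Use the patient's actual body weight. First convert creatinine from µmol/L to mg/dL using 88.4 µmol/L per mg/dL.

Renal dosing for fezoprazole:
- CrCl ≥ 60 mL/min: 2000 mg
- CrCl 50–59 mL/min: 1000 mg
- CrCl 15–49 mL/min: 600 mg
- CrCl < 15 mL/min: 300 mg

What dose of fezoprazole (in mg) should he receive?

600 mg

SCr = 243 / 88.4 = 2.749 mg/dL
CrCl = (140 − 68) × 125.6 / (72 × 2.749) = 9043.2 / 197.93 ≈ 45.7 mL/min
CrCl ≈ 46 mL/min → bracket 15–49 mL/min.
Dose for this bracket: 600 mg.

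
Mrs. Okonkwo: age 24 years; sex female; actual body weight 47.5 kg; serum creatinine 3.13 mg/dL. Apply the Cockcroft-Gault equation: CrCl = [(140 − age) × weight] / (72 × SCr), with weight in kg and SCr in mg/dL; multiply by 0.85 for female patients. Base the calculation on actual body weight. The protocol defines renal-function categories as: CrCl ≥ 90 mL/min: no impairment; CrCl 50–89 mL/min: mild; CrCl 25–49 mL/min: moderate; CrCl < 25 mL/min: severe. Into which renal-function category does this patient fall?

severe

CrCl = (140 − 24) × 47.5 / (72 × 3.13) × 0.85 = 5510.0 / 225.36 × 0.85 ≈ 20.8 mL/min
21 mL/min falls in the 'severe' range.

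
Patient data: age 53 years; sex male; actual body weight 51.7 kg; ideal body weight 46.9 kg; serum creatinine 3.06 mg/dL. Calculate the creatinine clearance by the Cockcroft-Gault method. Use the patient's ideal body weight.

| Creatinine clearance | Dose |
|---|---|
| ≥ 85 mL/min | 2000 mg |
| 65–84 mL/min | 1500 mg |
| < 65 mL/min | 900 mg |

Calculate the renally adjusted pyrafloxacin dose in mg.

900 mg

CrCl = (140 − 53) × 46.9 / (72 × 3.06) = 4080.3 / 220.32 ≈ 18.5 mL/min
CrCl ≈ 19 mL/min → bracket < 65 mL/min.
Dose for this bracket: 900 mg.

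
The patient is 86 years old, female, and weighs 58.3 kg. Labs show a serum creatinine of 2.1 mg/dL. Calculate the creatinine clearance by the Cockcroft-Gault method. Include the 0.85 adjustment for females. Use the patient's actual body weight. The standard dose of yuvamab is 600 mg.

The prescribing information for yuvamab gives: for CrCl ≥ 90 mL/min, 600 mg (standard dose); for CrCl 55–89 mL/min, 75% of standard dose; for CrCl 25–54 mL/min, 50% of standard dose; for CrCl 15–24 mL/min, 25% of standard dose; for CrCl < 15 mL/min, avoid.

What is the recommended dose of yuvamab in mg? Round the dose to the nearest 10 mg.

CrCl = (140 − 86) × 58.3 / (72 × 2.1) × 0.85 = 3148.2 / 151.20 × 0.85 ≈ 17.7 mL/min
CrCl ≈ 18 mL/min → bracket 15–24 mL/min.
25% of 600 mg = 150 mg

150 mg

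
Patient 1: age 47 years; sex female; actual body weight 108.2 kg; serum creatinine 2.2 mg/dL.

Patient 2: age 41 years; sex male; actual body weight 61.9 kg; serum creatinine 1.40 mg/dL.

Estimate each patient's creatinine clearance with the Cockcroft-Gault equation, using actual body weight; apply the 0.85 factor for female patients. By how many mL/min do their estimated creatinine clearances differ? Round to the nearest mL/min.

7 mL/min

Patient 1: CrCl = (140 − 47) × 108.2 / (72 × 2.2) × 0.85 = 10062.6 / 158.40 × 0.85 ≈ 54.0 mL/min
Patient 2: CrCl = (140 − 41) × 61.9 / (72 × 1.4) = 6128.1 / 100.80 ≈ 60.8 mL/min
|54.0 − 60.8| = 6.8 mL/min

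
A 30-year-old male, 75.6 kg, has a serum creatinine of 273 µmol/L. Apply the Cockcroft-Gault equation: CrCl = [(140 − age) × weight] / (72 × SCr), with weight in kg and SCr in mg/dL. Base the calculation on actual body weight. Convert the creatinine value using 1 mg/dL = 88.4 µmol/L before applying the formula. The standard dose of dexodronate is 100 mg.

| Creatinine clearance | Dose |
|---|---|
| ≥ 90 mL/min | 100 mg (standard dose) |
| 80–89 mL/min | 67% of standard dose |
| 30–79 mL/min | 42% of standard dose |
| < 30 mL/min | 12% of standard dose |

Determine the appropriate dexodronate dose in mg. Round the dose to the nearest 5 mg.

40 mg

SCr = 273 / 88.4 = 3.088 mg/dL
CrCl = (140 − 30) × 75.6 / (72 × 3.088) = 8316.0 / 222.34 ≈ 37.4 mL/min
CrCl ≈ 37 mL/min → bracket 30–79 mL/min.
42% of 100 mg = 42 mg → 40 mg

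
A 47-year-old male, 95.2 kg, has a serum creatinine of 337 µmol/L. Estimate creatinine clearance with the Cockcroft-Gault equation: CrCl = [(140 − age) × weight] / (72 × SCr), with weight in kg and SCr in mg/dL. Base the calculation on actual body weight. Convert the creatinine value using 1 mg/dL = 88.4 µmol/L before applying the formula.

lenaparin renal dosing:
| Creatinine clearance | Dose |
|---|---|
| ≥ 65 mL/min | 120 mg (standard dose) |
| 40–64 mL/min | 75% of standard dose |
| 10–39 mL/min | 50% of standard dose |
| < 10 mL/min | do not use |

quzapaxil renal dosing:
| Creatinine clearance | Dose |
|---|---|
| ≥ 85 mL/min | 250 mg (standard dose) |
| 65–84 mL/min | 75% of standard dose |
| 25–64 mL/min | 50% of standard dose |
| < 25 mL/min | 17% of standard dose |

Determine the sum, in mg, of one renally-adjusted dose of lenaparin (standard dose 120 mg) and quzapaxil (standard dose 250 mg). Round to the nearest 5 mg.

SCr = 337 / 88.4 = 3.812 mg/dL
CrCl = (140 − 47) × 95.2 / (72 × 3.812) = 8853.6 / 274.46 ≈ 32.3 mL/min
CrCl ≈ 32 mL/min.
lenaparin: 10–39 mL/min → 50% of 120 mg = 60 mg.
quzapaxil: 25–64 mL/min → 50% of 250 mg = 125 mg.
Total = 60 + 125 = 185 mg.

185 mg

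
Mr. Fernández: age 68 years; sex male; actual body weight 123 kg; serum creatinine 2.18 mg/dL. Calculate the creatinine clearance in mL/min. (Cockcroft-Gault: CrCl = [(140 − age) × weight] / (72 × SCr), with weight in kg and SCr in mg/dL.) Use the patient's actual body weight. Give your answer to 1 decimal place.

CrCl = (140 − 68) × 123 / (72 × 2.18) = 8856.0 / 156.96 ≈ 56.4 mL/min

56.4 mL/min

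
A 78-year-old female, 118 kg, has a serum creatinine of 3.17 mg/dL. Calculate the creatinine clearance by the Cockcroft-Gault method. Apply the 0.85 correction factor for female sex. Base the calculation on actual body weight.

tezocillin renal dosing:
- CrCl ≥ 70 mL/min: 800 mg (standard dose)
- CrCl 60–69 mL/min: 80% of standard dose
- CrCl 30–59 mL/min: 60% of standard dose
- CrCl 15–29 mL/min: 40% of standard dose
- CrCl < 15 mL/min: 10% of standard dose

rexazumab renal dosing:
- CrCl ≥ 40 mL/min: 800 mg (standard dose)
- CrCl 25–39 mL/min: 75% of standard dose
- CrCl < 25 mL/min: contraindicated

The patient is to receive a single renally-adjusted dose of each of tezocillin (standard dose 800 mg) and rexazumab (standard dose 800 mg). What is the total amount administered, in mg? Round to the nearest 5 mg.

CrCl = (140 − 78) × 118 / (72 × 3.17) × 0.85 = 7316.0 / 228.24 × 0.85 ≈ 27.2 mL/min
CrCl ≈ 27 mL/min.
tezocillin: 15–29 mL/min → 40% of 800 mg = 320 mg.
rexazumab: 25–39 mL/min → 75% of 800 mg = 600 mg.
Total = 320 + 600 = 920 mg.

920 mg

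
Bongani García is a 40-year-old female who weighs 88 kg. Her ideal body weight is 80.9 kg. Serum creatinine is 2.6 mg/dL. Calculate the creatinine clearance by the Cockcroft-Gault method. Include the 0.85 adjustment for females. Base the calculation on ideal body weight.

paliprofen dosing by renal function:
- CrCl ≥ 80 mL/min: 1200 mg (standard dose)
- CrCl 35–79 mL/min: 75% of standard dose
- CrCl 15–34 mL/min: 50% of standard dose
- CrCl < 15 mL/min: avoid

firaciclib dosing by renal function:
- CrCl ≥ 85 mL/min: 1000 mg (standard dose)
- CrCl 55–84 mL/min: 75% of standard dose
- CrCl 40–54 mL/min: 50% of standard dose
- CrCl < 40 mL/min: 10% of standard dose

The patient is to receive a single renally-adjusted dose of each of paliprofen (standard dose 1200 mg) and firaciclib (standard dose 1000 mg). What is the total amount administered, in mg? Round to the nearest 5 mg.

1000 mg

CrCl = (140 − 40) × 80.9 / (72 × 2.6) × 0.85 = 8090.0 / 187.20 × 0.85 ≈ 36.7 mL/min
CrCl ≈ 37 mL/min.
paliprofen: 35–79 mL/min → 75% of 1200 mg = 900 mg.
firaciclib: < 40 mL/min → 10% of 1000 mg = 100 mg.
Total = 900 + 100 = 1000 mg.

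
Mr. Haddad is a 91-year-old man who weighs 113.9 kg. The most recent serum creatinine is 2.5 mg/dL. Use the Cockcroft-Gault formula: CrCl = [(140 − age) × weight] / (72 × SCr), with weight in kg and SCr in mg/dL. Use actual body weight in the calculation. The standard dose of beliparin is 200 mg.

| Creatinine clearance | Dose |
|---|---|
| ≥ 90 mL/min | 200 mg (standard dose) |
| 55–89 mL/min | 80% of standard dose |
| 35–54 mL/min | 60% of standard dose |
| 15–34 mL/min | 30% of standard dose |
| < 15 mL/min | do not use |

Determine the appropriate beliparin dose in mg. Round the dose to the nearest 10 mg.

CrCl = (140 − 91) × 113.9 / (72 × 2.5) = 5581.1 / 180.00 ≈ 31.0 mL/min
CrCl ≈ 31 mL/min → bracket 15–34 mL/min.
30% of 200 mg = 60 mg

60 mg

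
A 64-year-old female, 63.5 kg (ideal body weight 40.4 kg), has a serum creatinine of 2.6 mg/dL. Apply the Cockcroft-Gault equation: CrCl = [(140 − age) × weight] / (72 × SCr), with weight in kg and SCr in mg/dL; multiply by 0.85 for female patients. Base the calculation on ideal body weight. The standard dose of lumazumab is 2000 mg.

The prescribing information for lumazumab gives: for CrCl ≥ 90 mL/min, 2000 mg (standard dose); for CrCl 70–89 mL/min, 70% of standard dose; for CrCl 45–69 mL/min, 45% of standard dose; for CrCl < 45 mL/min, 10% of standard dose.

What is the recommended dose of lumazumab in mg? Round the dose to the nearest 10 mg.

200 mg

CrCl = (140 − 64) × 40.4 / (72 × 2.6) × 0.85 = 3070.4 / 187.20 × 0.85 ≈ 13.9 mL/min
CrCl ≈ 14 mL/min → bracket < 45 mL/min.
10% of 2000 mg = 200 mg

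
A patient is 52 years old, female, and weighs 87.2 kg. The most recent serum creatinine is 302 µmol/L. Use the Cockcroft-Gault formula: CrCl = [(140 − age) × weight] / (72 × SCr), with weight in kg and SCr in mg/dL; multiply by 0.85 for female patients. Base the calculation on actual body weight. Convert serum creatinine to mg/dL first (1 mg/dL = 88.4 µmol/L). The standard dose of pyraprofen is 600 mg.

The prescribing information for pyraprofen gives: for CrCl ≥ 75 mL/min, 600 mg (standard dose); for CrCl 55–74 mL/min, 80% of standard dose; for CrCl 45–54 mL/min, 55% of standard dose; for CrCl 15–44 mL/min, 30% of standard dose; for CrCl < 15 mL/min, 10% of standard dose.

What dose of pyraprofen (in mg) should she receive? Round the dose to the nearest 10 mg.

SCr = 302 / 88.4 = 3.416 mg/dL
CrCl = (140 − 52) × 87.2 / (72 × 3.416) × 0.85 = 7673.6 / 245.95 × 0.85 ≈ 26.5 mL/min
CrCl ≈ 27 mL/min → bracket 15–44 mL/min.
30% of 600 mg = 180 mg

180 mg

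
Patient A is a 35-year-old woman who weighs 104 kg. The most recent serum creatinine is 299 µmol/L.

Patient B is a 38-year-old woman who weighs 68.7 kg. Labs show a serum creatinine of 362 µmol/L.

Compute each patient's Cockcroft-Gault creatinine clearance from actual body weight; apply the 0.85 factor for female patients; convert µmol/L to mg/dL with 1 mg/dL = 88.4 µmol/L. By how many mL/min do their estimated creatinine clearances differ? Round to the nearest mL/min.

18 mL/min

Patient A: SCr = 299 / 88.4 = 3.382 mg/dL
Patient A: CrCl = (140 − 35) × 104 / (72 × 3.382) × 0.85 = 10920.0 / 243.50 × 0.85 ≈ 38.1 mL/min
Patient B: SCr = 362 / 88.4 = 4.095 mg/dL
Patient B: CrCl = (140 − 38) × 68.7 / (72 × 4.095) × 0.85 = 7007.4 / 294.84 × 0.85 ≈ 20.2 mL/min
|38.1 − 20.2| = 17.9 mL/min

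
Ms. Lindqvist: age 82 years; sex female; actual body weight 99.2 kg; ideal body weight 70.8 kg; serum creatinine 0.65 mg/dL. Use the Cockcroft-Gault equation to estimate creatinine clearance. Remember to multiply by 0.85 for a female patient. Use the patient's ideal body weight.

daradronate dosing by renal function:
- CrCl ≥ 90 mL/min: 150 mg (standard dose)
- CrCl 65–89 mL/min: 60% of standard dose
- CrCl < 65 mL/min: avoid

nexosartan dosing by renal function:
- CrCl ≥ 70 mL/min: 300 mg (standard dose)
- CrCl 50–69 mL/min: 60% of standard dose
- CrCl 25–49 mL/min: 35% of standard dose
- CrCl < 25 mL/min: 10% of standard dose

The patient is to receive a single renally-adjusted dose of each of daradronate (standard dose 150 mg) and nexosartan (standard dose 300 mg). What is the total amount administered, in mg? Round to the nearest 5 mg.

CrCl = (140 − 82) × 70.8 / (72 × 0.65) × 0.85 = 4106.4 / 46.80 × 0.85 ≈ 74.6 mL/min
CrCl ≈ 75 mL/min.
daradronate: 65–89 mL/min → 60% of 150 mg = 90 mg.
nexosartan: ≥ 70 mL/min → 100% of 300 mg = 300 mg.
Total = 90 + 300 = 390 mg.

390 mg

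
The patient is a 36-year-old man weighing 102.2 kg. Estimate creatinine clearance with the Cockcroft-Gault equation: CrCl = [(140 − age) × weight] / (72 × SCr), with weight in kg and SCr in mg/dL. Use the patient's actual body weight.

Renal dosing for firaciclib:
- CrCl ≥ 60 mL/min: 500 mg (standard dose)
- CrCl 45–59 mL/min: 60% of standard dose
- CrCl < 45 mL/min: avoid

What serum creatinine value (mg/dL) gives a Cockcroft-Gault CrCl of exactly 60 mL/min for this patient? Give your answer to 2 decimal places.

2.46 mg/dL

Standard dose requires CrCl ≥ 60 mL/min.
Set (140 − 36) × 102.2 / (72 × SCr) = 60
SCr = (140 − 36) × 102.2 / (72 × 60) = 2.460 mg/dL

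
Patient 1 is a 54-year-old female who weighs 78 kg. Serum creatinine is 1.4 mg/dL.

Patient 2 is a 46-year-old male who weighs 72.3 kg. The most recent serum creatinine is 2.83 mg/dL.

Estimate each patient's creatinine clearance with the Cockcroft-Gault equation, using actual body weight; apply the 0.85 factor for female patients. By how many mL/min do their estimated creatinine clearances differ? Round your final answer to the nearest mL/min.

Patient 1: CrCl = (140 − 54) × 78 / (72 × 1.4) × 0.85 = 6708.0 / 100.80 × 0.85 ≈ 56.6 mL/min
Patient 2: CrCl = (140 − 46) × 72.3 / (72 × 2.83) = 6796.2 / 203.76 ≈ 33.4 mL/min
|56.6 − 33.4| = 23.2 mL/min

23 mL/min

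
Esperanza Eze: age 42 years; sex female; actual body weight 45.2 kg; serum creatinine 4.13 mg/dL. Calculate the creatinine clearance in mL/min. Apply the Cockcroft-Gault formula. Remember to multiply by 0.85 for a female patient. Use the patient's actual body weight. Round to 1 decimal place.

12.7 mL/min

CrCl = (140 − 42) × 45.2 / (72 × 4.13) × 0.85 = 4429.6 / 297.36 × 0.85 ≈ 12.7 mL/min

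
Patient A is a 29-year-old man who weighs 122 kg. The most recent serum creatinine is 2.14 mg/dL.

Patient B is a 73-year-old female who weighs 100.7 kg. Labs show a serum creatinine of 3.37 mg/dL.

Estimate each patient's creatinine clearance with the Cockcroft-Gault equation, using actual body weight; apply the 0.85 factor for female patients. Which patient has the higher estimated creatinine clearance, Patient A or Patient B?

Patient A: CrCl = (140 − 29) × 122 / (72 × 2.14) = 13542.0 / 154.08 ≈ 87.9 mL/min
Patient B: CrCl = (140 − 73) × 100.7 / (72 × 3.37) × 0.85 = 6746.9 / 242.64 × 0.85 ≈ 23.6 mL/min
87.9 vs 23.6 mL/min → Patient A is higher.

Patient A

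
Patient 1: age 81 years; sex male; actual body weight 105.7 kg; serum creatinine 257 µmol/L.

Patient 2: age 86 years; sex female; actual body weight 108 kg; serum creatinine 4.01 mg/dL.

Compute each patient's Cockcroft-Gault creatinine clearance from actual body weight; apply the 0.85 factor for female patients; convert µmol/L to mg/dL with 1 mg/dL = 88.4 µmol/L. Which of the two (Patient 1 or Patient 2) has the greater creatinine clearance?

Patient 1

Patient 1: SCr = 257 / 88.4 = 2.907 mg/dL
Patient 1: CrCl = (140 − 81) × 105.7 / (72 × 2.907) = 6236.3 / 209.30 ≈ 29.8 mL/min
Patient 2: CrCl = (140 − 86) × 108 / (72 × 4.01) × 0.85 = 5832.0 / 288.72 × 0.85 ≈ 17.2 mL/min
29.8 vs 17.2 mL/min → Patient 1 is higher.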